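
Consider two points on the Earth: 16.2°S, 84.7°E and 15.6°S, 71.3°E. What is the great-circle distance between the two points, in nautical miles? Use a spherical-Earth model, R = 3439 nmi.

Haversine: a = sin²(Δφ/2)+cos φ₁ cos φ₂ sin²(Δλ/2) = 0.01262;  σ = 2·atan2(√a,√(1−a))
σ = 12.899° → d = Rσ = 3439·0.22513 = 774 nmi

774 nmi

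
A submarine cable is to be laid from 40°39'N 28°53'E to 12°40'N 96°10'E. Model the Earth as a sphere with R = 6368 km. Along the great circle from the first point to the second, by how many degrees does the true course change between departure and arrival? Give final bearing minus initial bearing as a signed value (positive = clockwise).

Initial bearing θ₁ = atan2(sin Δλ cos φ₂, cos φ₁ sin φ₂ − sin φ₁ cos φ₂ cos Δλ) = 95.02°
Final bearing θ₂ = (initial bearing from the destination back to the start) + 180° = 129.23°
Δθ = θ₂ − θ₁ = +34.2°

+34.2°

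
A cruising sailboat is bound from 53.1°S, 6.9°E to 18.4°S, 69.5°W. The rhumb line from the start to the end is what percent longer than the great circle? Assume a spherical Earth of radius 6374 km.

Great circle: σ = 1.1741 rad → d_gc = Rσ = 7483.6 km
Rhumb: Δφ = +0.6056, Δλ = -1.3334, Δψ = +0.7709, q = Δφ/Δψ = 0.7856 → d_rh = R√(Δφ²+q²Δλ²) = 7712.5 km
Excess = (7712.5 − 7483.6) / 7483.6 = 228.9 / 7483.6 = 3.06% ≈ 3.1%

3.1%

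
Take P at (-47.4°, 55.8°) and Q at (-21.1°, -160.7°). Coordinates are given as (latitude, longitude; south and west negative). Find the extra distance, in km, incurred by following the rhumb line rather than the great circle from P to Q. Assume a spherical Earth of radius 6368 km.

Great circle: cos σ = sin φ₁ sin φ₂ + cos φ₁ cos φ₂ cos Δλ,  σ = 1.8159 rad → d_gc = 11563.5 km
Rhumb line: Δψ = +0.5650, q = Δφ/Δψ = 0.8124, d_rh = R√(Δφ²+q²Δλ²) = 13282.4 km
Excess = 13282.4 − 11563.5 = 1718.9 ≈ 1719 km

1719 km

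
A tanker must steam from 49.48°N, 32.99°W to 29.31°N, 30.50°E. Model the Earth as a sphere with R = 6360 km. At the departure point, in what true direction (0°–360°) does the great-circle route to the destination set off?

θ = atan2( sin Δλ·cos φ₂ ,  cos φ₁ sin φ₂ − sin φ₁ cos φ₂ cos Δλ )
  = atan2(+0.7803, +0.0222) = 88.37°

88.4°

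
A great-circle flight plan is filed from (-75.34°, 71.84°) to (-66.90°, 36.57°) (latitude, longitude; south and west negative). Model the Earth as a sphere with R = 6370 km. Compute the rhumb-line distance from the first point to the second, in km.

Δψ = ln[tan(π/4+φ₂/2)/tan(π/4+φ₁/2)] = +0.4629;  Δφ = +0.1473 rad,  Δλ = -0.6156 rad
q = Δφ/Δψ = 0.3182
d = R·√(Δφ² + q²Δλ²) = 6370·0.24509 = 1561 km

1561 km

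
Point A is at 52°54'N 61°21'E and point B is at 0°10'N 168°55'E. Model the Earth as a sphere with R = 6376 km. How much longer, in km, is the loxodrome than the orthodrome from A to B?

Great circle: cos σ = sin φ₁ sin φ₂ + cos φ₁ cos φ₂ cos Δλ,  σ = 1.7515 rad → d_gc = 11167.66 km
Rhumb line: Δψ = -1.0890, q = Δφ/Δψ = 0.8451, d_rh = R√(Δφ²+q²Δλ²) = 11695.24 km
Excess = 11695.24 − 11167.66 = 527.58 ≈ 528 km

528 km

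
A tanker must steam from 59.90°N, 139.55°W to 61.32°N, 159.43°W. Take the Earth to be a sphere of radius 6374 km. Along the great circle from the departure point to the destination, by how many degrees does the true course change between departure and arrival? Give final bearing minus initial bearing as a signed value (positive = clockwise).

-17.4°

At departure: θ₁ = atan2(sin Δλ cos φ₂, cos φ₁ sin φ₂ − sin φ₁ cos φ₂ cos Δλ) = 286.88°
At arrival: θ₂ = atan2(sin Δλ cos φ₁, −cos φ₂ sin φ₁ + sin φ₂ cos φ₁ cos Δλ) = 269.52°
Δθ = θ₂ − θ₁ = -17.4°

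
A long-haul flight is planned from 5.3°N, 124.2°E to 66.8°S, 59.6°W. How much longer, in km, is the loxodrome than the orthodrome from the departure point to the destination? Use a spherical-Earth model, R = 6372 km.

Great circle: cos σ = sin φ₁ sin φ₂ + cos φ₁ cos φ₂ cos Δλ,  σ = 2.0672 rad → d_gc = 13172.4 km
Rhumb line: Δψ = -1.6761, q = Δφ/Δψ = 0.7508, d_rh = R√(Δφ²+q²Δλ²) = 16755.5 km
Excess = 16755.5 − 13172.4 = 3583.1 ≈ 3583 km

3583 km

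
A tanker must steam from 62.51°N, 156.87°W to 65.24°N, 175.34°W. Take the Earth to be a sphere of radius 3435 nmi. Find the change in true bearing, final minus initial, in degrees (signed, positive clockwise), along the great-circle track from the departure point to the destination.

-16.6°

Initial bearing θ₁ = atan2(sin Δλ cos φ₂, cos φ₁ sin φ₂ − sin φ₁ cos φ₂ cos Δλ) = 296.71°
Final bearing θ₂ = (initial bearing from the destination back to the start) + 180° = 280.10°
Δθ = θ₂ − θ₁ = -16.6°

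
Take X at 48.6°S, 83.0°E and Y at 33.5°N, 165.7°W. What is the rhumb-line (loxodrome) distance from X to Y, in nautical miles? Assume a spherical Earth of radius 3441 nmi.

7772 nmi

Rhumb course C = atan2(Δλ, Δψ) with Δψ = ln[tan(π/4+φ₂/2)/tan(π/4+φ₁/2)] = +1.5944, Δλ = +1.9426 → C = 50.62°
d = R·|Δφ| / |cos C| = 3441·1.43292 / 0.63443 = 7772 nmi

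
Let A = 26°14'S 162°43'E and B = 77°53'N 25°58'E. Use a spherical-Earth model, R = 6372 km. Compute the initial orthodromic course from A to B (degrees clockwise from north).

N = sin Δλ·cos φ₂ = -0.1438;  D = cos φ₁ sin φ₂ − sin φ₁ cos φ₂ cos Δλ = +0.8094
initial course = atan2(N, D) = 349.92°

349.9°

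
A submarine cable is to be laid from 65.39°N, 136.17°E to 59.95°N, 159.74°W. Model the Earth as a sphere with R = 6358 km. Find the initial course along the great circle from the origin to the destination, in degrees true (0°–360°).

70.3°

N = sin Δλ·cos φ₂ = +0.4504;  D = cos φ₁ sin φ₂ − sin φ₁ cos φ₂ cos Δλ = +0.1615
initial course = atan2(N, D) = 70.27°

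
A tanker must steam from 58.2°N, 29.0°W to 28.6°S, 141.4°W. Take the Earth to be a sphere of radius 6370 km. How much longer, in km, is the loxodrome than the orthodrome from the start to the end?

Great circle: cos σ = sin φ₁ sin φ₂ + cos φ₁ cos φ₂ cos Δλ,  σ = 2.1934 rad → d_gc = 13971.9 km
Rhumb line: Δψ = -1.7771, q = Δφ/Δψ = 0.8525, d_rh = R√(Δφ²+q²Δλ²) = 14374.2 km
Excess = 14374.2 − 13971.9 = 402.3 ≈ 402 km

402 km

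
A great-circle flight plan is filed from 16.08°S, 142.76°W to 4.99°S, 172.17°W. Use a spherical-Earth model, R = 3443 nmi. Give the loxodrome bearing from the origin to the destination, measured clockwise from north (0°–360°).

Δψ = ln[tan(π/4+φ₂/2)/tan(π/4+φ₁/2)] = +0.1972
Δλ = -0.5133 rad (taken the short way round)
course = atan2(Δλ, Δψ) = 291.02°

291.0°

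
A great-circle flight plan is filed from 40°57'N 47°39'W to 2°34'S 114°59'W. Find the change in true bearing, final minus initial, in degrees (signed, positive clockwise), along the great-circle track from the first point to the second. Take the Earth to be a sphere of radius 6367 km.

-26.5°

At departure: θ₁ = atan2(sin Δλ cos φ₂, cos φ₁ sin φ₂ − sin φ₁ cos φ₂ cos Δλ) = 252.76°
At arrival: θ₂ = atan2(sin Δλ cos φ₁, −cos φ₂ sin φ₁ + sin φ₂ cos φ₁ cos Δλ) = 226.22°
Δθ = θ₂ − θ₁ = -26.5°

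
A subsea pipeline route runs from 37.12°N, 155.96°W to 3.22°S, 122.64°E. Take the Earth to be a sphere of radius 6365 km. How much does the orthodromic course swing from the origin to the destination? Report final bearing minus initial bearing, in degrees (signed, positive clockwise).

At departure: θ₁ = atan2(sin Δλ cos φ₂, cos φ₁ sin φ₂ − sin φ₁ cos φ₂ cos Δλ) = 262.22°
At arrival: θ₂ = atan2(sin Δλ cos φ₁, −cos φ₂ sin φ₁ + sin φ₂ cos φ₁ cos Δλ) = 232.31°
Δθ = θ₂ − θ₁ = -29.9°

-29.9°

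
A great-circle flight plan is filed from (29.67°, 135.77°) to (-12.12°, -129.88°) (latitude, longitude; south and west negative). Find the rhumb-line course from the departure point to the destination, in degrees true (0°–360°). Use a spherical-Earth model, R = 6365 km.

114.7°

Δψ = ln[tan(π/4+φ₂/2)/tan(π/4+φ₁/2)] = -0.7558
Δλ = +1.6467 rad (taken the short way round)
course = atan2(Δλ, Δψ) = 114.65°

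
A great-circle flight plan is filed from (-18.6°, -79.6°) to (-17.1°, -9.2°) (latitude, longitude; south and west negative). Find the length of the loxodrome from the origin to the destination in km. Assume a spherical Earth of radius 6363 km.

Δψ = ln[tan(π/4+φ₂/2)/tan(π/4+φ₁/2)] = +0.0275;  Δφ = +0.0262 rad,  Δλ = +1.2287 rad
q = Δφ/Δψ = 0.9518
d = R·√(Δφ² + q²Δλ²) = 6363·1.16982 = 7444 km

7444 km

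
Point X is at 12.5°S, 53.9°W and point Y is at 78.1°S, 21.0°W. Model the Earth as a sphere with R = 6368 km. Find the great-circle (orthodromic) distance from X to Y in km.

7515 km

cos σ = sin φ₁ sin φ₂ + cos φ₁ cos φ₂ cos Δλ
      = sin(-12.50°)sin(-78.10°) + cos(-12.50°)cos(-78.10°)cos(32.90°) = 0.3808
σ = 67.616° → d = Rσ = 6368·1.18012 = 7515 km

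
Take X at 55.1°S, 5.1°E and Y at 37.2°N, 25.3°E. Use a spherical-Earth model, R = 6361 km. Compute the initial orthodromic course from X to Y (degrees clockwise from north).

16.0°

N = sin Δλ·cos φ₂ = +0.2750;  D = cos φ₁ sin φ₂ − sin φ₁ cos φ₂ cos Δλ = +0.9590
initial course = atan2(N, D) = 16.00°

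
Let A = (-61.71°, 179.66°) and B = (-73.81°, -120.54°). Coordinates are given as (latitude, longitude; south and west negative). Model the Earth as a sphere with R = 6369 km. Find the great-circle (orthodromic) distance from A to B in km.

2690 km

cos σ = sin φ₁ sin φ₂ + cos φ₁ cos φ₂ cos Δλ
      = sin(-61.71°)sin(-73.81°) + cos(-61.71°)cos(-73.81°)cos(59.80°) = 0.9121
σ = 24.201° → d = Rσ = 6369·0.42239 = 2690 km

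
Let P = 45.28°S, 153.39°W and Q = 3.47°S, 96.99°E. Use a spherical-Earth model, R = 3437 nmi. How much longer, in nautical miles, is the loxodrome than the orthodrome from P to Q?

251 nmi

Great circle: cos σ = sin φ₁ sin φ₂ + cos φ₁ cos φ₂ cos Δλ,  σ = 1.7648 rad → d_gc = 6065.8 nmi
Rhumb line: Δψ = +0.8277, q = Δφ/Δψ = 0.8816, d_rh = R√(Δφ²+q²Δλ²) = 6316.6 nmi
Excess = 6316.6 − 6065.8 = 250.8 ≈ 251 nmi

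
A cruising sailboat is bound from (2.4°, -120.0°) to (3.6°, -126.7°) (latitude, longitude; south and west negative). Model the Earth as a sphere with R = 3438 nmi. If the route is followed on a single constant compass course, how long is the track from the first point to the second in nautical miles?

408 nmi

Rhumb course C = atan2(Δλ, Δψ) with Δψ = ln[tan(π/4+φ₂/2)/tan(π/4+φ₁/2)] = +0.0210, Δλ = -0.1169 → C = 280.17°
d = R·|Δφ| / |cos C| = 3438·0.02094 / 0.17654 = 408 nmi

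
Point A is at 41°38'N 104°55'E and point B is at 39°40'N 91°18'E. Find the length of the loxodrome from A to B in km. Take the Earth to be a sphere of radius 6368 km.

Δψ = ln[tan(π/4+φ₂/2)/tan(π/4+φ₁/2)] = -0.0452;  Δφ = -0.0343 rad,  Δλ = -0.2377 rad
q = Δφ/Δψ = 0.7586
d = R·√(Δφ² + q²Δλ²) = 6368·0.18353 = 1169 km

1169 km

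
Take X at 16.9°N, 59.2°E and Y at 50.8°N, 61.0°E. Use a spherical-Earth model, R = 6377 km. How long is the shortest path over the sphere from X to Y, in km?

3776 km

cos σ = sin φ₁ sin φ₂ + cos φ₁ cos φ₂ cos Δλ
      = sin(16.90°)sin(50.80°) + cos(16.90°)cos(50.80°)cos(1.80°) = 0.8297
σ = 33.931° → d = Rσ = 6377·0.59220 = 3776 km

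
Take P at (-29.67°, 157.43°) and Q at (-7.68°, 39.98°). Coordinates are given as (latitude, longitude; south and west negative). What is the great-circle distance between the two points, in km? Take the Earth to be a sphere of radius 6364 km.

cos σ = sin φ₁ sin φ₂ + cos φ₁ cos φ₂ cos Δλ
      = sin(-29.67°)sin(-7.68°) + cos(-29.67°)cos(-7.68°)cos(-117.45°) = -0.3308
σ = 109.317° → d = Rσ = 6364·1.90794 = 12142 km

12142 km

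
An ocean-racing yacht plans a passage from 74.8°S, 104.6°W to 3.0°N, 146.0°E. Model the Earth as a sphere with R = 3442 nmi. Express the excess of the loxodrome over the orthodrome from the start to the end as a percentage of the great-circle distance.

Great circle: σ = 1.7087 rad → d_gc = Rσ = 5881.4 nmi
Rhumb: Δφ = +1.3579, Δλ = -1.9094, Δψ = +2.0666, q = Δφ/Δψ = 0.6571 → d_rh = R√(Δφ²+q²Δλ²) = 6363.3 nmi
Excess = (6363.3 − 5881.4) / 5881.4 = 481.9 / 5881.4 = 8.19% ≈ 8.2%

8.2%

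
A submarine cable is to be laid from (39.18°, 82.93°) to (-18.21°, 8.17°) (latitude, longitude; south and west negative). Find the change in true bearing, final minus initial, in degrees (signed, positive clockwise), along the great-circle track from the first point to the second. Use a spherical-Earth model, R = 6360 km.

Initial bearing θ₁ = atan2(sin Δλ cos φ₂, cos φ₁ sin φ₂ − sin φ₁ cos φ₂ cos Δλ) = 246.42°
Final bearing θ₂ = (initial bearing from the destination back to the start) + 180° = 228.41°
Δθ = θ₂ − θ₁ = -18.0°

-18.0°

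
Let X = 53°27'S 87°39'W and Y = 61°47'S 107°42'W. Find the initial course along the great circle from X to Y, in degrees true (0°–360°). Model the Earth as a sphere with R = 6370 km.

224.0°

N = sin Δλ·cos φ₂ = -0.1621;  D = cos φ₁ sin φ₂ − sin φ₁ cos φ₂ cos Δλ = -0.1680
initial course = atan2(N, D) = 223.98°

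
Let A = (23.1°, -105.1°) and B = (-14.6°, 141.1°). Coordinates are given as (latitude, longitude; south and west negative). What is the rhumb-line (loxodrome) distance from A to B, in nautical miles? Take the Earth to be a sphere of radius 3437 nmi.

Rhumb course C = atan2(Δλ, Δψ) with Δψ = ln[tan(π/4+φ₂/2)/tan(π/4+φ₁/2)] = -0.6722, Δλ = -1.9862 → C = 251.30°
d = R·|Δφ| / |cos C| = 3437·0.65799 / 0.32057 = 7055 nmi

7055 nmi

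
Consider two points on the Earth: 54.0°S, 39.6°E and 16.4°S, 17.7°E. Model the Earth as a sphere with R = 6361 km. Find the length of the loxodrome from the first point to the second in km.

4592 km

Δψ = ln[tan(π/4+φ₂/2)/tan(π/4+φ₁/2)] = +0.8340;  Δφ = +0.6562 rad,  Δλ = -0.3822 rad
q = Δφ/Δψ = 0.7869
d = R·√(Δφ² + q²Δλ²) = 6361·0.72189 = 4592 km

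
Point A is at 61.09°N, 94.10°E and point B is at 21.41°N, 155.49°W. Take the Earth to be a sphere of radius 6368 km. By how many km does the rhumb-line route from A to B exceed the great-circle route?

822 km

Great circle: cos σ = sin φ₁ sin φ₂ + cos φ₁ cos φ₂ cos Δλ,  σ = 1.4075 rad → d_gc = 8962.8 km
Rhumb line: Δψ = -0.9730, q = Δφ/Δψ = 0.7118, d_rh = R√(Δφ²+q²Δλ²) = 9784.8 km
Excess = 9784.8 − 8962.8 = 822.0 ≈ 822 km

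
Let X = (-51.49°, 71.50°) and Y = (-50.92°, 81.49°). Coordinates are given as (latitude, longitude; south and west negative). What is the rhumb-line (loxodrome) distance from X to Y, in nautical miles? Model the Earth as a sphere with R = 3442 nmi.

378 nmi

Δψ = ln[tan(π/4+φ₂/2)/tan(π/4+φ₁/2)] = +0.0159;  Δφ = +0.0099 rad,  Δλ = +0.1744 rad
q = Δφ/Δψ = 0.6265
d = R·√(Δφ² + q²Δλ²) = 3442·0.10969 = 378 nmi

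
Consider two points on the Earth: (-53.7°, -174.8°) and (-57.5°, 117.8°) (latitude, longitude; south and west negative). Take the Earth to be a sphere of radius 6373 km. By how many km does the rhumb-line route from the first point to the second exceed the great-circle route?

172 km

Great circle: cos σ = sin φ₁ sin φ₂ + cos φ₁ cos φ₂ cos Δλ,  σ = 0.6402 rad → d_gc = 4080.2 km
Rhumb line: Δψ = -0.1175, q = Δφ/Δψ = 0.5644, d_rh = R√(Δφ²+q²Δλ²) = 4252.5 km
Excess = 4252.5 − 4080.2 = 172.3 ≈ 172 km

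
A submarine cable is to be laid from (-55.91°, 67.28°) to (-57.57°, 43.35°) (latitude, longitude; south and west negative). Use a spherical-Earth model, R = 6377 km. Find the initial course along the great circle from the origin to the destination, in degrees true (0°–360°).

252.8°

θ = atan2( sin Δλ·cos φ₂ ,  cos φ₁ sin φ₂ − sin φ₁ cos φ₂ cos Δλ )
  = atan2(-0.2175, -0.0671) = 252.85°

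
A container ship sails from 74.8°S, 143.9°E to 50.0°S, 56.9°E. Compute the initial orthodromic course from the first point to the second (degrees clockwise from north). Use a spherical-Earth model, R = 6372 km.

N = sin Δλ·cos φ₂ = -0.6419;  D = cos φ₁ sin φ₂ − sin φ₁ cos φ₂ cos Δλ = -0.1684
initial course = atan2(N, D) = 255.30°

255.3°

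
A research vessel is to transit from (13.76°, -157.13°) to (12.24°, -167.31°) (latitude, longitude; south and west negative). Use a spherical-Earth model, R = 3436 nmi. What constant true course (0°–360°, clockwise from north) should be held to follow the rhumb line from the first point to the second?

Meridional parts: M(φ₁)=+0.2425, M(φ₂)=+0.2153 → ΔM = -0.0272;  Δλ = -0.1777 rad
tan C = Δλ / ΔM = +6.5255 → C = 261.29°

261.3°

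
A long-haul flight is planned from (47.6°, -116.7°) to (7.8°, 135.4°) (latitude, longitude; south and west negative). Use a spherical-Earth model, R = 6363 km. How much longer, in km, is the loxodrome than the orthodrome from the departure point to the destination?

Great circle: cos σ = sin φ₁ sin φ₂ + cos φ₁ cos φ₂ cos Δλ,  σ = 1.6761 rad → d_gc = 10665.1 km
Rhumb line: Δψ = -0.8105, q = Δφ/Δψ = 0.8570, d_rh = R√(Δφ²+q²Δλ²) = 11180.5 km
Excess = 11180.5 − 10665.1 = 515.4 ≈ 515 km

515 km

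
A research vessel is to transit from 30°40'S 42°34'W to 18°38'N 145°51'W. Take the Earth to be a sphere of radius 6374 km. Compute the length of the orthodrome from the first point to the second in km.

12293 km

Haversine: a = sin²(Δφ/2)+cos φ₁ cos φ₂ sin²(Δλ/2) = 0.67512;  σ = 2·atan2(√a,√(1−a))
σ = 110.502° → d = Rσ = 6374·1.92862 = 12293 km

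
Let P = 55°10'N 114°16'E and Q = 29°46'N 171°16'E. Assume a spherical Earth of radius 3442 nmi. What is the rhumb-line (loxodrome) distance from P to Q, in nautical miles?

Rhumb course C = atan2(Δλ, Δψ) with Δψ = ln[tan(π/4+φ₂/2)/tan(π/4+φ₁/2)] = -0.6147, Δλ = +0.9948 → C = 121.71°
d = R·|Δφ| / |cos C| = 3442·0.44331 / 0.52565 = 2903 nmi

2903 nmi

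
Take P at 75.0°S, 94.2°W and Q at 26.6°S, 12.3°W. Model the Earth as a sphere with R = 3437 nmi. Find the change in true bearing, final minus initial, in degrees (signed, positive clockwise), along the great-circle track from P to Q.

At departure: θ₁ = atan2(sin Δλ cos φ₂, cos φ₁ sin φ₂ − sin φ₁ cos φ₂ cos Δλ) = 89.62°
At arrival: θ₂ = atan2(sin Δλ cos φ₁, −cos φ₂ sin φ₁ + sin φ₂ cos φ₁ cos Δλ) = 16.83°
Δθ = θ₂ − θ₁ = -72.8°

-72.8°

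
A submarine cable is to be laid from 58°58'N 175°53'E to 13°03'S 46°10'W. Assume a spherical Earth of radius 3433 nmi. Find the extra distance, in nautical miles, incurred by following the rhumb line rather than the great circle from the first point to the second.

657 nmi

Great circle: cos σ = sin φ₁ sin φ₂ + cos φ₁ cos φ₂ cos Δλ,  σ = 2.1729 rad → d_gc = 7459.7 nmi
Rhumb line: Δψ = -1.5112, q = Δφ/Δψ = 0.8317, d_rh = R√(Δφ²+q²Δλ²) = 8116.8 nmi
Excess = 8116.8 − 7459.7 = 657.1 ≈ 657 nmi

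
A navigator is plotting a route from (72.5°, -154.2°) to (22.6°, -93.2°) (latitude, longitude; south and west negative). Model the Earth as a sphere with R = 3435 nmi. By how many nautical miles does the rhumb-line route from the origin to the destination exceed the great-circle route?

Great circle: cos σ = sin φ₁ sin φ₂ + cos φ₁ cos φ₂ cos Δλ,  σ = 1.0459 rad → d_gc = 3592.8 nmi
Rhumb line: Δψ = -1.4663, q = Δφ/Δψ = 0.5940, d_rh = R√(Δφ²+q²Δλ²) = 3697.0 nmi
Excess = 3697.0 − 3592.8 = 104.2 ≈ 104 nmi

104 nmi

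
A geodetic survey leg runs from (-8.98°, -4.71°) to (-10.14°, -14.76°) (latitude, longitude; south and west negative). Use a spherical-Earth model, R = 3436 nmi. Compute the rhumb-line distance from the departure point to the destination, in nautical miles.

Δψ = ln[tan(π/4+φ₂/2)/tan(π/4+φ₁/2)] = -0.0205;  Δφ = -0.0202 rad,  Δλ = -0.1754 rad
q = Δφ/Δψ = 0.9861
d = R·√(Δφ² + q²Δλ²) = 3436·0.17415 = 598 nmi

598 nmi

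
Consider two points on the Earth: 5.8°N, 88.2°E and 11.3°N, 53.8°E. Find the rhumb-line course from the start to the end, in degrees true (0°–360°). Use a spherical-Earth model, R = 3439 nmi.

279.2°

Meridional parts: M(φ₁)=+0.1014, M(φ₂)=+0.1985 → ΔM = +0.0971;  Δλ = -0.6004 rad
tan C = Δλ / ΔM = -6.1826 → C = 279.19°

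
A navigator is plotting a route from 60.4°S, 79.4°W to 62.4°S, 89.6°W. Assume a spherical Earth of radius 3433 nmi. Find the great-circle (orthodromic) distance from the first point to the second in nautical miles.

Haversine: a = sin²(Δφ/2)+cos φ₁ cos φ₂ sin²(Δλ/2) = 0.00211;  σ = 2·atan2(√a,√(1−a))
σ = 5.269° → d = Rσ = 3433·0.09197 = 316 nmi

316 nmi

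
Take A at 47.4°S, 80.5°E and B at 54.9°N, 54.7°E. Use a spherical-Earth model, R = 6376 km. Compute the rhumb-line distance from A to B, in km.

Δψ = ln[tan(π/4+φ₂/2)/tan(π/4+φ₁/2)] = +2.0931;  Δφ = +1.7855 rad,  Δλ = -0.4503 rad
q = Δφ/Δψ = 0.8530
d = R·√(Δφ² + q²Δλ²) = 6376·1.82632 = 11645 km

11645 km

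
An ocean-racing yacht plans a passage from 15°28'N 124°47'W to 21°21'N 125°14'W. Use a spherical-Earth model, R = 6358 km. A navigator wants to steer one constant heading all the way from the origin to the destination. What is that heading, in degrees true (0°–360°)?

355.9°

Δψ = ln[tan(π/4+φ₂/2)/tan(π/4+φ₁/2)] = +0.1083
Δλ = -0.0079 rad (taken the short way round)
course = atan2(Δλ, Δψ) = 355.85°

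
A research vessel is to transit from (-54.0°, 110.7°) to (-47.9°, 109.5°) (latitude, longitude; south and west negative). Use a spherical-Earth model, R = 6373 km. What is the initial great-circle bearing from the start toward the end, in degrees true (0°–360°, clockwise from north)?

θ = atan2( sin Δλ·cos φ₂ ,  cos φ₁ sin φ₂ − sin φ₁ cos φ₂ cos Δλ )
  = atan2(-0.0140, +0.1061) = 352.46°

352.5°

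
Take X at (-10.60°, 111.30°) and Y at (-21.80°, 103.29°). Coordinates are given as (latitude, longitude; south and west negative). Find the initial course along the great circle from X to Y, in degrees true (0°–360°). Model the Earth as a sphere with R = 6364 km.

213.4°

θ = atan2( sin Δλ·cos φ₂ ,  cos φ₁ sin φ₂ − sin φ₁ cos φ₂ cos Δλ )
  = atan2(-0.1294, -0.1959) = 213.44°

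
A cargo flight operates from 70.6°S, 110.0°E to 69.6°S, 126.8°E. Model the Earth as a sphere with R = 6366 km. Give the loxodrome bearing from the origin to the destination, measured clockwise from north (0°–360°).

80.1°

Meridional parts: M(φ₁)=-1.7665, M(φ₂)=-1.7152 → ΔM = +0.0513;  Δλ = +0.2932 rad
tan C = Δλ / ΔM = +5.7172 → C = 80.08°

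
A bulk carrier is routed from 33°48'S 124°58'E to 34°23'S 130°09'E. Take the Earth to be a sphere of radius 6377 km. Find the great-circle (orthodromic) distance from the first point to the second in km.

482 km

Haversine: a = sin²(Δφ/2)+cos φ₁ cos φ₂ sin²(Δλ/2) = 0.00143;  σ = 2·atan2(√a,√(1−a))
σ = 4.331° → d = Rσ = 6377·0.07560 = 482 km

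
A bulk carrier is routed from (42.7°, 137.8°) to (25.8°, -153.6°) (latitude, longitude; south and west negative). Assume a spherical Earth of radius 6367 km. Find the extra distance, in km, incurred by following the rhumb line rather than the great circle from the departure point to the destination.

138 km

Great circle: cos σ = sin φ₁ sin φ₂ + cos φ₁ cos φ₂ cos Δλ,  σ = 1.0044 rad → d_gc = 6395.1 km
Rhumb line: Δψ = -0.3594, q = Δφ/Δψ = 0.8208, d_rh = R√(Δφ²+q²Δλ²) = 6532.7 km
Excess = 6532.7 − 6395.1 = 137.6 ≈ 138 km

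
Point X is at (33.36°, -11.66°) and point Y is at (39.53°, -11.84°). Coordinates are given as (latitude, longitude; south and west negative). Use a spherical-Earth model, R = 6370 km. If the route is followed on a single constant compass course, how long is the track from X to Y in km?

686 km

Δψ = ln[tan(π/4+φ₂/2)/tan(π/4+φ₁/2)] = +0.1340;  Δφ = +0.1077 rad,  Δλ = -0.0031 rad
q = Δφ/Δψ = 0.8036
d = R·√(Δφ² + q²Δλ²) = 6370·0.10772 = 686 km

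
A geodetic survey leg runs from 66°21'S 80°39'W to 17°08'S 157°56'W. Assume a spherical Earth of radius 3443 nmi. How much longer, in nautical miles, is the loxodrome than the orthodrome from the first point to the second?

171 nmi

Great circle: cos σ = sin φ₁ sin φ₂ + cos φ₁ cos φ₂ cos Δλ,  σ = 1.2087 rad → d_gc = 4161.5 nmi
Rhumb line: Δψ = +1.2601, q = Δφ/Δψ = 0.6817, d_rh = R√(Δφ²+q²Δλ²) = 4332.4 nmi
Excess = 4332.4 − 4161.5 = 170.9 ≈ 171 nmi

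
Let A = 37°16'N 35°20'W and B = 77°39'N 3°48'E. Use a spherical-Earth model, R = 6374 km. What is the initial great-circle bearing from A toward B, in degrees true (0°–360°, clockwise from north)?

11.3°

θ = atan2( sin Δλ·cos φ₂ ,  cos φ₁ sin φ₂ − sin φ₁ cos φ₂ cos Δλ )
  = atan2(+0.1350, +0.6770) = 11.28°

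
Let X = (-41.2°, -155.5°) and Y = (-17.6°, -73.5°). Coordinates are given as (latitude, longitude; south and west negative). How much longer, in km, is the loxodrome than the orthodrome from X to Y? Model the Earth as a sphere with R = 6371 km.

205 km

Great circle: cos σ = sin φ₁ sin φ₂ + cos φ₁ cos φ₂ cos Δλ,  σ = 1.2672 rad → d_gc = 8073.1 km
Rhumb line: Δψ = +0.4784, q = Δφ/Δψ = 0.8610, d_rh = R√(Δφ²+q²Δλ²) = 8278.0 km
Excess = 8278.0 − 8073.1 = 204.9 ≈ 205 km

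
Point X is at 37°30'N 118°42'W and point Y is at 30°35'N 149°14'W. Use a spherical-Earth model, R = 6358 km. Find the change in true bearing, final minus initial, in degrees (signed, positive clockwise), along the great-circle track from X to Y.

Initial bearing θ₁ = atan2(sin Δλ cos φ₂, cos φ₁ sin φ₂ − sin φ₁ cos φ₂ cos Δλ) = 263.77°
Final bearing θ₂ = (initial bearing from the destination back to the start) + 180° = 246.36°
Δθ = θ₂ − θ₁ = -17.4°

-17.4°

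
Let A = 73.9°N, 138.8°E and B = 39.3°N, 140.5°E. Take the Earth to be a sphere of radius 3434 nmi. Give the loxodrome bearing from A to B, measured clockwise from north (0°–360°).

178.6°

Meridional parts: M(φ₁)=+1.9559, M(φ₂)=+0.7470 → ΔM = -1.2089;  Δλ = +0.0297 rad
tan C = Δλ / ΔM = -0.0245 → C = 178.59°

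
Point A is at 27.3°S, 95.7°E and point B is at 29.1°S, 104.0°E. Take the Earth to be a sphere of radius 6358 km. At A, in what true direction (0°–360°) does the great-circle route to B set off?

θ = atan2( sin Δλ·cos φ₂ ,  cos φ₁ sin φ₂ − sin φ₁ cos φ₂ cos Δλ )
  = atan2(+0.1261, -0.0356) = 105.76°

105.8°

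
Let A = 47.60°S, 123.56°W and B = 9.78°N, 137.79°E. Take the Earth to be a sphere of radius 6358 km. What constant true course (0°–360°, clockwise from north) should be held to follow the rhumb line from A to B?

303.0°

Meridional parts: M(φ₁)=-0.9471, M(φ₂)=+0.1715 → ΔM = +1.1186;  Δλ = -1.7218 rad
tan C = Δλ / ΔM = -1.5392 → C = 303.01°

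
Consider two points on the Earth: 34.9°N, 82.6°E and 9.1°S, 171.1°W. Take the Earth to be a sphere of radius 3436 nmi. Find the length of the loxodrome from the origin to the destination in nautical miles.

Rhumb course C = atan2(Δλ, Δψ) with Δψ = ln[tan(π/4+φ₂/2)/tan(π/4+φ₁/2)] = -0.8102, Δλ = +1.8553 → C = 113.59°
d = R·|Δφ| / |cos C| = 3436·0.76794 / 0.40020 = 6593 nmi

6593 nmi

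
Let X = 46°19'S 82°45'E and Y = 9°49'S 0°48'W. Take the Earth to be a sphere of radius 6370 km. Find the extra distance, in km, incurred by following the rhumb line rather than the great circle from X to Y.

Great circle: cos σ = sin φ₁ sin φ₂ + cos φ₁ cos φ₂ cos Δλ,  σ = 1.3697 rad → d_gc = 8725.0 km
Rhumb line: Δψ = +0.7421, q = Δφ/Δψ = 0.8585, d_rh = R√(Δφ²+q²Δλ²) = 8947.3 km
Excess = 8947.3 − 8725.0 = 222.3 ≈ 222 km

222 km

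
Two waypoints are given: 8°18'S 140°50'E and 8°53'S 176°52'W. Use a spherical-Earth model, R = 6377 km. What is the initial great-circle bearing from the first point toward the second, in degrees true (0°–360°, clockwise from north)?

94.1°

N = sin Δλ·cos φ₂ = +0.6649;  D = cos φ₁ sin φ₂ − sin φ₁ cos φ₂ cos Δλ = -0.0473
initial course = atan2(N, D) = 94.07°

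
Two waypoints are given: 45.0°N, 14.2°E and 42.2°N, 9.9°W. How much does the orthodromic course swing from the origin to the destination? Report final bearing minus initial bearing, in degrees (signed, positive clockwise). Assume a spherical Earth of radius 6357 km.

-16.8°

At departure: θ₁ = atan2(sin Δλ cos φ₂, cos φ₁ sin φ₂ − sin φ₁ cos φ₂ cos Δλ) = 269.40°
At arrival: θ₂ = atan2(sin Δλ cos φ₁, −cos φ₂ sin φ₁ + sin φ₂ cos φ₁ cos Δλ) = 252.64°
Δθ = θ₂ − θ₁ = -16.8°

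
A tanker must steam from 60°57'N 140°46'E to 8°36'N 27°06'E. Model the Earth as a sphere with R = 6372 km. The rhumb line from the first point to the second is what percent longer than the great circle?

8.1%

Great circle: σ = 1.6328 rad → d_gc = Rσ = 10404.4 km
Rhumb: Δφ = -0.9137, Δλ = -1.9839, Δψ = -1.1999, q = Δφ/Δψ = 0.7614 → d_rh = R√(Δφ²+q²Δλ²) = 11249.2 km
Excess = (11249.2 − 10404.4) / 10404.4 = 844.8 / 10404.4 = 8.12% ≈ 8.1%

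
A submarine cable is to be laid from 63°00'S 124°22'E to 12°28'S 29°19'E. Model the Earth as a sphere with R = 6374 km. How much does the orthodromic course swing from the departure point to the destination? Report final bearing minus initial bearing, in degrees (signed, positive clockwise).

+72.9°

Initial bearing θ₁ = atan2(sin Δλ cos φ₂, cos φ₁ sin φ₂ − sin φ₁ cos φ₂ cos Δλ) = 259.82°
Final bearing θ₂ = (initial bearing from the destination back to the start) + 180° = 332.77°
Δθ = θ₂ − θ₁ = +72.9°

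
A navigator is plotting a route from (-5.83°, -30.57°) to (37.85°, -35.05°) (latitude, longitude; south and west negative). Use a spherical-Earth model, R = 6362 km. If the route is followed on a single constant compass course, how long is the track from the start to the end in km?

Rhumb course C = atan2(Δλ, Δψ) with Δψ = ln[tan(π/4+φ₂/2)/tan(π/4+φ₁/2)] = +0.8166, Δλ = -0.0782 → C = 354.53°
d = R·|Δφ| / |cos C| = 6362·0.76236 / 0.99545 = 4872 km

4872 km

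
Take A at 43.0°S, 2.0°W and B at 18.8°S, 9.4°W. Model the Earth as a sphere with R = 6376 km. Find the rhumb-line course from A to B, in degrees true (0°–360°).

Δψ = ln[tan(π/4+φ₂/2)/tan(π/4+φ₁/2)] = +0.4987
Δλ = -0.1292 rad (taken the short way round)
course = atan2(Δλ, Δψ) = 345.48°

345.5°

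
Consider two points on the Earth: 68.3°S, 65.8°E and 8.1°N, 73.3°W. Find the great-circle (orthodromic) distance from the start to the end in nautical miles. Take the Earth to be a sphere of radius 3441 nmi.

Haversine: a = sin²(Δφ/2)+cos φ₁ cos φ₂ sin²(Δλ/2) = 0.70380;  σ = 2·atan2(√a,√(1−a))
σ = 114.054° → d = Rσ = 3441·1.99062 = 6850 nmi

6850 nmi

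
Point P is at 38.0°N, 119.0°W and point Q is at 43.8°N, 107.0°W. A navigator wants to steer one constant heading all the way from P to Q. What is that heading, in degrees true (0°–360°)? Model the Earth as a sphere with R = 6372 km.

Meridional parts: M(φ₁)=+0.7180, M(φ₂)=+0.8521 → ΔM = +0.1341;  Δλ = +0.2094 rad
tan C = Δλ / ΔM = +1.5622 → C = 57.38°

57.4°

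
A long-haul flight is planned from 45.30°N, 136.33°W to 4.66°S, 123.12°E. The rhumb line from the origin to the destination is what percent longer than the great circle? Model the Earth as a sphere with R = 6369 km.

2.5%

Great circle: σ = 1.7580 rad → d_gc = Rσ = 11196.7 km
Rhumb: Δφ = -0.8720, Δλ = -1.7549, Δψ = -0.9702, q = Δφ/Δψ = 0.8987 → d_rh = R√(Δφ²+q²Δλ²) = 11478.2 km
Excess = (11478.2 − 11196.7) / 11196.7 = 281.5 / 11196.7 = 2.51% ≈ 2.5%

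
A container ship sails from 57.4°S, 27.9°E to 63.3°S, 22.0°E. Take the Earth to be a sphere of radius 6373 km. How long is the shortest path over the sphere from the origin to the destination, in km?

731 km

cos σ = sin φ₁ sin φ₂ + cos φ₁ cos φ₂ cos Δλ
      = sin(-57.40°)sin(-63.30°) + cos(-57.40°)cos(-63.30°)cos(-5.90°) = 0.9934
σ = 6.576° → d = Rσ = 6373·0.11478 = 731 km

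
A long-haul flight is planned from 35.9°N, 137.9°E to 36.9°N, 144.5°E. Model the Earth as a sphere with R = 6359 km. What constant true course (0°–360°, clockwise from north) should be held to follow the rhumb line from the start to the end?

Meridional parts: M(φ₁)=+0.6721, M(φ₂)=+0.6938 → ΔM = +0.0217;  Δλ = +0.1152 rad
tan C = Δλ / ΔM = +5.3122 → C = 79.34°

79.3°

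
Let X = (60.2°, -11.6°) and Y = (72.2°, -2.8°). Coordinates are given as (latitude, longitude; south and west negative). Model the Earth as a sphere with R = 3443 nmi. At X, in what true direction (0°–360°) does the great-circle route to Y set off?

θ = atan2( sin Δλ·cos φ₂ ,  cos φ₁ sin φ₂ − sin φ₁ cos φ₂ cos Δλ )
  = atan2(+0.0468, +0.2110) = 12.50°

12.5°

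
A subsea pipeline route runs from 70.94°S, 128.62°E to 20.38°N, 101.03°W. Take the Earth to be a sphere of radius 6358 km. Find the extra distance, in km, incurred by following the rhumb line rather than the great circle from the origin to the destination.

1242 km

Great circle: cos σ = sin φ₁ sin φ₂ + cos φ₁ cos φ₂ cos Δλ,  σ = 2.1263 rad → d_gc = 13518.9 km
Rhumb line: Δψ = +2.1479, q = Δφ/Δψ = 0.7420, d_rh = R√(Δφ²+q²Δλ²) = 14761.1 km
Excess = 14761.1 − 13518.9 = 1242.2 ≈ 1242 km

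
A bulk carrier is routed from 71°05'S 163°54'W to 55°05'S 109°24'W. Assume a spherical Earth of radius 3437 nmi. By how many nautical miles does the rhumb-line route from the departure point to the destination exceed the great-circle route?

52 nmi

Great circle: cos σ = sin φ₁ sin φ₂ + cos φ₁ cos φ₂ cos Δλ,  σ = 0.4876 rad → d_gc = 1675.9 nmi
Rhumb line: Δψ = +0.6354, q = Δφ/Δψ = 0.4395, d_rh = R√(Δφ²+q²Δλ²) = 1727.9 nmi
Excess = 1727.9 − 1675.9 = 52.0 ≈ 52 nmi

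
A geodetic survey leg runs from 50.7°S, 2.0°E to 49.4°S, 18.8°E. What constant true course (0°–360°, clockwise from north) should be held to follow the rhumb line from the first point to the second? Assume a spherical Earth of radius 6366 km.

83.1°

Δψ = ln[tan(π/4+φ₂/2)/tan(π/4+φ₁/2)] = +0.0353
Δλ = +0.2932 rad (taken the short way round)
course = atan2(Δλ, Δψ) = 83.13°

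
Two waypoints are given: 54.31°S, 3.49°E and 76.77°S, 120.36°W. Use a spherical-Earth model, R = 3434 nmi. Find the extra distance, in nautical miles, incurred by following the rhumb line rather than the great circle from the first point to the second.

499 nmi

Great circle: cos σ = sin φ₁ sin φ₂ + cos φ₁ cos φ₂ cos Δλ,  σ = 0.7724 rad → d_gc = 2652.325 nmi
Rhumb line: Δψ = -1.0210, q = Δφ/Δψ = 0.3839, d_rh = R√(Δφ²+q²Δλ²) = 3151.823 nmi
Excess = 3151.823 − 2652.325 = 499.498 ≈ 499 nmi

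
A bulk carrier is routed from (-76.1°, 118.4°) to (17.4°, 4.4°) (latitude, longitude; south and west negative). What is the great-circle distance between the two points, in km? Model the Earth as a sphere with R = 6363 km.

12499 km

cos σ = sin φ₁ sin φ₂ + cos φ₁ cos φ₂ cos Δλ
      = sin(-76.10°)sin(17.40°) + cos(-76.10°)cos(17.40°)cos(-114.00°) = -0.3835
σ = 112.552° → d = Rσ = 6363·1.96440 = 12499 km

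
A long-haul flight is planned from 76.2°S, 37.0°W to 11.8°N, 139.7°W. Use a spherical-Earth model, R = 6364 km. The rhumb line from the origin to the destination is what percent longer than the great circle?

Great circle: σ = 1.8234 rad → d_gc = Rσ = 11604.1 km
Rhumb: Δφ = +1.5359, Δλ = -1.7925, Δψ = +2.3193, q = Δφ/Δψ = 0.6622 → d_rh = R√(Δφ²+q²Δλ²) = 12353.3 km
Excess = (12353.3 − 11604.1) / 11604.1 = 749.2 / 11604.1 = 6.46% ≈ 6.5%

6.5%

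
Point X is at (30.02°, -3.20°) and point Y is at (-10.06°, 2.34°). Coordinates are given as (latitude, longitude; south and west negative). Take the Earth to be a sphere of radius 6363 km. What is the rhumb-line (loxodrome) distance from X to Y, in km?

Δψ = ln[tan(π/4+φ₂/2)/tan(π/4+φ₁/2)] = -0.7262;  Δφ = -0.6995 rad,  Δλ = +0.0967 rad
q = Δφ/Δψ = 0.9633
d = R·√(Δφ² + q²Δλ²) = 6363·0.70570 = 4490 km

4490 km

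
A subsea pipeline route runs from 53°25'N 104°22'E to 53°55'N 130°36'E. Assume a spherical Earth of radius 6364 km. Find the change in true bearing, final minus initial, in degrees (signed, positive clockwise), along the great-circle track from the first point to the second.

At departure: θ₁ = atan2(sin Δλ cos φ₂, cos φ₁ sin φ₂ − sin φ₁ cos φ₂ cos Δλ) = 77.56°
At arrival: θ₂ = atan2(sin Δλ cos φ₁, −cos φ₂ sin φ₁ + sin φ₂ cos φ₁ cos Δλ) = 98.82°
Δθ = θ₂ − θ₁ = +21.3°

+21.3°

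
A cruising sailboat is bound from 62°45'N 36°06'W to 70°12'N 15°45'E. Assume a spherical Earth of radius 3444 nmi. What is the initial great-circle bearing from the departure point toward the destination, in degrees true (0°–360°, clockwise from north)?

N = sin Δλ·cos φ₂ = +0.2664;  D = cos φ₁ sin φ₂ − sin φ₁ cos φ₂ cos Δλ = +0.2448
initial course = atan2(N, D) = 47.42°

47.4°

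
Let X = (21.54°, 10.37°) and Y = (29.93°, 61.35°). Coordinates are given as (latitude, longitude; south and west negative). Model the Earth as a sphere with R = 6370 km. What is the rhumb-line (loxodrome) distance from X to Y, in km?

Δψ = ln[tan(π/4+φ₂/2)/tan(π/4+φ₁/2)] = +0.1628;  Δφ = +0.1464 rad,  Δλ = +0.8898 rad
q = Δφ/Δψ = 0.8996
d = R·√(Δφ² + q²Δλ²) = 6370·0.81375 = 5184 km

5184 km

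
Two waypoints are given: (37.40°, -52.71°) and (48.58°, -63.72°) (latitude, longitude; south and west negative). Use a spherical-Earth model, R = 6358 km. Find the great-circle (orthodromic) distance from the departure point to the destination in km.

1526 km

cos σ = sin φ₁ sin φ₂ + cos φ₁ cos φ₂ cos Δλ
      = sin(37.40°)sin(48.58°) + cos(37.40°)cos(48.58°)cos(-11.01°) = 0.9713
σ = 13.748° → d = Rσ = 6358·0.23995 = 1526 km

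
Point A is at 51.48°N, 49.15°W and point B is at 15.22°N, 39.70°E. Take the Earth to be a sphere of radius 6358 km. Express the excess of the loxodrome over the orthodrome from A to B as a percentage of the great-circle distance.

Great circle: σ = 1.3516 rad → d_gc = Rσ = 8593.4 km
Rhumb: Δφ = -0.6329, Δλ = +1.5507, Δψ = -0.7827, q = Δφ/Δψ = 0.8086 → d_rh = R√(Δφ²+q²Δλ²) = 8930.0 km
Excess = (8930.0 − 8593.4) / 8593.4 = 336.6 / 8593.4 = 3.92% ≈ 3.9%

3.9%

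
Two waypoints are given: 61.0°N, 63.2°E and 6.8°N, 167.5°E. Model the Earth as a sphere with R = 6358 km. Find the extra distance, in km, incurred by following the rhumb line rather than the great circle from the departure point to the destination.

637 km

Great circle: cos σ = sin φ₁ sin φ₂ + cos φ₁ cos φ₂ cos Δλ,  σ = 1.5861 rad → d_gc = 10084.70 km
Rhumb line: Δψ = -1.2334, q = Δφ/Δψ = 0.7669, d_rh = R√(Δφ²+q²Δλ²) = 10722.19 km
Excess = 10722.19 − 10084.70 = 637.49 ≈ 637 km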